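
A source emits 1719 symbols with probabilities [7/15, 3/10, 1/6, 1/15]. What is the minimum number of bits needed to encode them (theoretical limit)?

Entropy H = 1.7255 bits/symbol
Minimum bits = H × n = 1.7255 × 1719
= 2966.12 bits


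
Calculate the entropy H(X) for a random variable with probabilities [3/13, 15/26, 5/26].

H(X) = -Σ p(x) log₂ p(x)
  -3/13 × log₂(3/13) = 0.4882
  -15/26 × log₂(15/26) = 0.4578
  -5/26 × log₂(5/26) = 0.4574
H(X) = 1.4034 bits


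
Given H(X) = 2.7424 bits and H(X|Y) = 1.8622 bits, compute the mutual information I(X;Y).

I(X;Y) = H(X) - H(X|Y)
I(X;Y) = 2.7424 - 1.8622 = 0.8802 bits


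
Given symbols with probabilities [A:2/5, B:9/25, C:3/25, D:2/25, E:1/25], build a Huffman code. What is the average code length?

Huffman tree construction:
Combine smallest probabilities repeatedly
Resulting codes:
  A: 0 (length 1)
  B: 11 (length 2)
  C: 100 (length 3)
  D: 1011 (length 4)
  E: 1010 (length 4)
Average length = Σ p(s) × length(s) = 1.9600 bits


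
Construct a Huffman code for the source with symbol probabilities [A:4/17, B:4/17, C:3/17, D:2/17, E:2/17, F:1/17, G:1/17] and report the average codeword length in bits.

Huffman tree construction:
Combine smallest probabilities repeatedly
Resulting codes:
  A: 00 (length 2)
  B: 01 (length 2)
  C: 111 (length 3)
  D: 100 (length 3)
  E: 101 (length 3)
  F: 1100 (length 4)
  G: 1101 (length 4)
Average length = Σ p(s) × length(s) = 2.6471 bits


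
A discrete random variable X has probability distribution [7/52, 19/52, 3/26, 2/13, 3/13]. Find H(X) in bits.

H(X) = -Σ p(x) log₂ p(x)
  -7/52 × log₂(7/52) = 0.3895
  -19/52 × log₂(19/52) = 0.5307
  -3/26 × log₂(3/26) = 0.3595
  -2/13 × log₂(2/13) = 0.4155
  -3/13 × log₂(3/13) = 0.4882
H(X) = 2.1833 bits


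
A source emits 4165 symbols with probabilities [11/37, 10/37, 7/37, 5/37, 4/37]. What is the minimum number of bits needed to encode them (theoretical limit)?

Entropy H = 2.2220 bits/symbol
Minimum bits = H × n = 2.2220 × 4165
= 9254.81 bits


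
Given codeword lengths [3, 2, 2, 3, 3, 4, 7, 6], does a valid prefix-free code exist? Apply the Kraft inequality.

Kraft inequality: Σ 2^(-l_i) ≤ 1 for prefix-free code
Calculating: 2^(-3) + 2^(-2) + 2^(-2) + 2^(-3) + 2^(-3) + 2^(-4) + 2^(-7) + 2^(-6)
= 0.125 + 0.25 + 0.25 + 0.125 + 0.125 + 0.0625 + 0.0078125 + 0.015625
= 0.9609
Since 0.9609 ≤ 1, prefix-free code exists


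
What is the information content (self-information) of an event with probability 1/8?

Information content I(x) = -log₂(p(x))
I = -log₂(1/8) = -log₂(0.1250)
I = 3.0000 bits


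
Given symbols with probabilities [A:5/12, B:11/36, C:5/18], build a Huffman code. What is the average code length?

Huffman tree construction:
Combine smallest probabilities repeatedly
Resulting codes:
  A: 0 (length 1)
  B: 11 (length 2)
  C: 10 (length 2)
Average length = Σ p(s) × length(s) = 1.5833 bits


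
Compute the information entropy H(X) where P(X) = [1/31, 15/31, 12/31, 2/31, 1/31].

H(X) = -Σ p(x) log₂ p(x)
  -1/31 × log₂(1/31) = 0.1598
  -15/31 × log₂(15/31) = 0.5068
  -12/31 × log₂(12/31) = 0.5300
  -2/31 × log₂(2/31) = 0.2551
  -1/31 × log₂(1/31) = 0.1598
H(X) = 1.6115 bits


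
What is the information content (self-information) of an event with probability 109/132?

Information content I(x) = -log₂(p(x))
I = -log₂(109/132) = -log₂(0.8258)
I = 0.2762 bits


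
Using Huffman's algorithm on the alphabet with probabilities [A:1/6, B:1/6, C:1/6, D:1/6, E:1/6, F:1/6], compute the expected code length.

Huffman tree construction:
Combine smallest probabilities repeatedly
Resulting codes:
  A: 100 (length 3)
  B: 101 (length 3)
  C: 110 (length 3)
  D: 111 (length 3)
  E: 00 (length 2)
  F: 01 (length 2)
Average length = Σ p(s) × length(s) = 2.6667 bits


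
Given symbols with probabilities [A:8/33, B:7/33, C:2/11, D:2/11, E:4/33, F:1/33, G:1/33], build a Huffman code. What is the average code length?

Huffman tree construction:
Combine smallest probabilities repeatedly
Resulting codes:
  A: 10 (length 2)
  B: 01 (length 2)
  C: 110 (length 3)
  D: 111 (length 3)
  E: 001 (length 3)
  F: 0000 (length 4)
  G: 0001 (length 4)
Average length = Σ p(s) × length(s) = 2.6061 bits


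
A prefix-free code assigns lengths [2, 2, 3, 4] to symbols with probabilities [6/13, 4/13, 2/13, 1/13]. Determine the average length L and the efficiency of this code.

Average length L = Σ p_i × l_i = 2.3077 bits
Entropy H = 1.7381 bits
Efficiency η = H/L × 100% = 75.32%


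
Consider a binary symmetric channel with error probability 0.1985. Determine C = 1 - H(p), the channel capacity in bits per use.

For BSC with error probability p:
C = 1 - H(p) where H(p) is binary entropy
H(0.1985) = -0.1985 × log₂(0.1985) - 0.8015 × log₂(0.8015)
H(p) = 0.7189
C = 1 - 0.7189 = 0.2811 bits/use


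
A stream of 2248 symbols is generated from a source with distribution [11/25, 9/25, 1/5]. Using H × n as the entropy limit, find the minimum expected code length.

Entropy H = 1.5161 bits/symbol
Minimum bits = H × n = 1.5161 × 2248
= 3408.30 bits


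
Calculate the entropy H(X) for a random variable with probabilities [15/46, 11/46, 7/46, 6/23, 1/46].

H(X) = -Σ p(x) log₂ p(x)
  -15/46 × log₂(15/46) = 0.5272
  -11/46 × log₂(11/46) = 0.4936
  -7/46 × log₂(7/46) = 0.4133
  -6/23 × log₂(6/23) = 0.5057
  -1/46 × log₂(1/46) = 0.1201
H(X) = 2.0599 bits


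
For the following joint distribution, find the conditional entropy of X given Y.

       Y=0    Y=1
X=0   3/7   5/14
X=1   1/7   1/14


H(X|Y) = Σ_y p(y) H(X|Y=y)
  p(Y=0) = 4/7, H(X|Y=0) = 0.8113
  p(Y=1) = 3/7, H(X|Y=1) = 0.6500
H(X|Y) = 0.5714×0.8113 + 0.4286×0.6500 = 0.7422 bits


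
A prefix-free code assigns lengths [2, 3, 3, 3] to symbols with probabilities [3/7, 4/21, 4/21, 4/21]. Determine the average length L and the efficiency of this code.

Average length L = Σ p_i × l_i = 2.5714 bits
Entropy H = 1.8909 bits
Efficiency η = H/L × 100% = 73.54%


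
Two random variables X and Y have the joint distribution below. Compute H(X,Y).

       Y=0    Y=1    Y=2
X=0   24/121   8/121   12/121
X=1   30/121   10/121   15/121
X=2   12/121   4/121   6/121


H(X,Y) = -Σ p(x,y) log₂ p(x,y)
  p(0,0)=24/121: -0.1983 × log₂(0.1983) = 0.4629
  p(0,1)=8/121: -0.0661 × log₂(0.0661) = 0.2591
  p(0,2)=12/121: -0.0992 × log₂(0.0992) = 0.3306
  p(1,0)=30/121: -0.2479 × log₂(0.2479) = 0.4988
  p(1,1)=10/121: -0.0826 × log₂(0.0826) = 0.2973
  p(1,2)=15/121: -0.1240 × log₂(0.1240) = 0.3734
  p(2,0)=12/121: -0.0992 × log₂(0.0992) = 0.3306
  p(2,1)=4/121: -0.0331 × log₂(0.0331) = 0.1626
  p(2,2)=6/121: -0.0496 × log₂(0.0496) = 0.2149
H(X,Y) = 2.9303 bits


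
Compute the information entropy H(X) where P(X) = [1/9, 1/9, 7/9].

H(X) = -Σ p(x) log₂ p(x)
  -1/9 × log₂(1/9) = 0.3522
  -1/9 × log₂(1/9) = 0.3522
  -7/9 × log₂(7/9) = 0.2820
H(X) = 0.9864 bits


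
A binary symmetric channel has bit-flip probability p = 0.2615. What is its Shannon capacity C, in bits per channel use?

For BSC with error probability p:
C = 1 - H(p) where H(p) is binary entropy
H(0.2615) = -0.2615 × log₂(0.2615) - 0.7385 × log₂(0.7385)
H(p) = 0.8290
C = 1 - 0.8290 = 0.1710 bits/use


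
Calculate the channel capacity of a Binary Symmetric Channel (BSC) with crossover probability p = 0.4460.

For BSC with error probability p:
C = 1 - H(p) where H(p) is binary entropy
H(0.4460) = -0.4460 × log₂(0.4460) - 0.5540 × log₂(0.5540)
H(p) = 0.9916
C = 1 - 0.9916 = 0.0084 bits/use


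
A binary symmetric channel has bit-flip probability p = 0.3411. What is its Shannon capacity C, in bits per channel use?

For BSC with error probability p:
C = 1 - H(p) where H(p) is binary entropy
H(0.3411) = -0.3411 × log₂(0.3411) - 0.6589 × log₂(0.6589)
H(p) = 0.9259
C = 1 - 0.9259 = 0.0741 bits/use


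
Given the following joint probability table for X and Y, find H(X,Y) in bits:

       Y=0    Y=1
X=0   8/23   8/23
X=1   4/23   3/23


H(X,Y) = -Σ p(x,y) log₂ p(x,y)
  p(0,0)=8/23: -0.3478 × log₂(0.3478) = 0.5299
  p(0,1)=8/23: -0.3478 × log₂(0.3478) = 0.5299
  p(1,0)=4/23: -0.1739 × log₂(0.1739) = 0.4389
  p(1,1)=3/23: -0.1304 × log₂(0.1304) = 0.3833
H(X,Y) = 1.8820 bits


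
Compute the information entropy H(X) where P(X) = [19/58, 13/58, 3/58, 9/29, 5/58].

H(X) = -Σ p(x) log₂ p(x)
  -19/58 × log₂(19/58) = 0.5274
  -13/58 × log₂(13/58) = 0.4836
  -3/58 × log₂(3/58) = 0.2210
  -9/29 × log₂(9/29) = 0.5239
  -5/58 × log₂(5/58) = 0.3048
H(X) = 2.0607 bits


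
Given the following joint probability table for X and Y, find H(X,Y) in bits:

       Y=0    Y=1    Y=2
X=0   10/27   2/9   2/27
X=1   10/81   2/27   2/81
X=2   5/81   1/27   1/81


H(X,Y) = -Σ p(x,y) log₂ p(x,y)
  p(0,0)=10/27: -0.3704 × log₂(0.3704) = 0.5307
  p(0,1)=2/9: -0.2222 × log₂(0.2222) = 0.4822
  p(0,2)=2/27: -0.0741 × log₂(0.0741) = 0.2781
  p(1,0)=10/81: -0.1235 × log₂(0.1235) = 0.3726
  p(1,1)=2/27: -0.0741 × log₂(0.0741) = 0.2781
  p(1,2)=2/81: -0.0247 × log₂(0.0247) = 0.1318
  p(2,0)=5/81: -0.0617 × log₂(0.0617) = 0.2480
  p(2,1)=1/27: -0.0370 × log₂(0.0370) = 0.1761
  p(2,2)=1/81: -0.0123 × log₂(0.0123) = 0.0783
H(X,Y) = 2.5760 bits


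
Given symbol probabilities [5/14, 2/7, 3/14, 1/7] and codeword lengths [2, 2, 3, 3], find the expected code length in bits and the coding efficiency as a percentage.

Average length L = Σ p_i × l_i = 2.3571 bits
Entropy H = 1.9242 bits
Efficiency η = H/L × 100% = 81.63%


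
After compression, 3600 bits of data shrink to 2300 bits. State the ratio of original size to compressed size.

Compression ratio = Original / Compressed
= 3600 / 2300 = 1.57:1


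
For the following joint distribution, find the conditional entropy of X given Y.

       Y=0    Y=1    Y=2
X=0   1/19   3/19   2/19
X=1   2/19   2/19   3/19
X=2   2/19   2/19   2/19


H(X|Y) = Σ_y p(y) H(X|Y=y)
  p(Y=0) = 5/19, H(X|Y=0) = 1.5219
  p(Y=1) = 7/19, H(X|Y=1) = 1.5567
  p(Y=2) = 7/19, H(X|Y=2) = 1.5567
H(X|Y) = 0.2632×1.5219 + 0.3684×1.5567 + 0.3684×1.5567 = 1.5475 bits


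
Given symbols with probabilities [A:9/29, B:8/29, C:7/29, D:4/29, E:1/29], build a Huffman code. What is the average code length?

Huffman tree construction:
Combine smallest probabilities repeatedly
Resulting codes:
  A: 11 (length 2)
  B: 10 (length 2)
  C: 01 (length 2)
  D: 001 (length 3)
  E: 000 (length 3)
Average length = Σ p(s) × length(s) = 2.1724 bits


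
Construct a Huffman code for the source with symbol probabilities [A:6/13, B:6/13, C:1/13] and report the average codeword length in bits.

Huffman tree construction:
Combine smallest probabilities repeatedly
Resulting codes:
  A: 11 (length 2)
  B: 0 (length 1)
  C: 10 (length 2)
Average length = Σ p(s) × length(s) = 1.5385 bits


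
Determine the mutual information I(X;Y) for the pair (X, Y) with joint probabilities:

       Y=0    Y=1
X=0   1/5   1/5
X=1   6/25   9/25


H(X) = 0.9710, H(Y) = 0.9896, H(X,Y) = 1.9535
I(X;Y) = H(X) + H(Y) - H(X,Y) = 0.0070 bits


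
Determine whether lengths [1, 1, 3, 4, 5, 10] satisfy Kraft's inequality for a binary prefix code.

Kraft inequality: Σ 2^(-l_i) ≤ 1 for prefix-free code
Calculating: 2^(-1) + 2^(-1) + 2^(-3) + 2^(-4) + 2^(-5) + 2^(-10)
= 0.5 + 0.5 + 0.125 + 0.0625 + 0.03125 + 0.0009765625
= 1.2197
Since 1.2197 > 1, prefix-free code does not exist


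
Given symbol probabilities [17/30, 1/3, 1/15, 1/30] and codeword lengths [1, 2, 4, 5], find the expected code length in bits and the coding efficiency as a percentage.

Average length L = Σ p_i × l_i = 1.6667 bits
Entropy H = 1.4167 bits
Efficiency η = H/L × 100% = 85.00%


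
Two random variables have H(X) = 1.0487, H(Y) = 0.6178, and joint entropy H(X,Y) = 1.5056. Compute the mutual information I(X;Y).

I(X;Y) = H(X) + H(Y) - H(X,Y)
I(X;Y) = 1.0487 + 0.6178 - 1.5056 = 0.1609 bits


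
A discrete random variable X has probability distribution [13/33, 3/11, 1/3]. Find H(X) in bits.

H(X) = -Σ p(x) log₂ p(x)
  -13/33 × log₂(13/33) = 0.5294
  -3/11 × log₂(3/11) = 0.5112
  -1/3 × log₂(1/3) = 0.5283
H(X) = 1.5690 bits


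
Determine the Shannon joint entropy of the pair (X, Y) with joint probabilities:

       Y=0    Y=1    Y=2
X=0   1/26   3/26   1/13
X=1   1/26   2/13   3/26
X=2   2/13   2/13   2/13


H(X,Y) = -Σ p(x,y) log₂ p(x,y)
  p(0,0)=1/26: -0.0385 × log₂(0.0385) = 0.1808
  p(0,1)=3/26: -0.1154 × log₂(0.1154) = 0.3595
  p(0,2)=1/13: -0.0769 × log₂(0.0769) = 0.2846
  p(1,0)=1/26: -0.0385 × log₂(0.0385) = 0.1808
  p(1,1)=2/13: -0.1538 × log₂(0.1538) = 0.4155
  p(1,2)=3/26: -0.1154 × log₂(0.1154) = 0.3595
  p(2,0)=2/13: -0.1538 × log₂(0.1538) = 0.4155
  p(2,1)=2/13: -0.1538 × log₂(0.1538) = 0.4155
  p(2,2)=2/13: -0.1538 × log₂(0.1538) = 0.4155
H(X,Y) = 3.0270 bits


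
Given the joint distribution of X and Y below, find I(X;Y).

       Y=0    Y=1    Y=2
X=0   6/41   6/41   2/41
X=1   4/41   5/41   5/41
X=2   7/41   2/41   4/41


H(X) = 1.5841, H(Y) = 1.5613, H(X,Y) = 3.0675
I(X;Y) = H(X) + H(Y) - H(X,Y) = 0.0779 bits


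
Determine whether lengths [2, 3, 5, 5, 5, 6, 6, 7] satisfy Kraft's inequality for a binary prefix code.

Kraft inequality: Σ 2^(-l_i) ≤ 1 for prefix-free code
Calculating: 2^(-2) + 2^(-3) + 2^(-5) + 2^(-5) + 2^(-5) + 2^(-6) + 2^(-6) + 2^(-7)
= 0.25 + 0.125 + 0.03125 + 0.03125 + 0.03125 + 0.015625 + 0.015625 + 0.0078125
= 0.5078
Since 0.5078 ≤ 1, prefix-free code exists


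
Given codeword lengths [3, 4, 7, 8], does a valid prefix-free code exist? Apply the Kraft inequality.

Kraft inequality: Σ 2^(-l_i) ≤ 1 for prefix-free code
Calculating: 2^(-3) + 2^(-4) + 2^(-7) + 2^(-8)
= 0.125 + 0.0625 + 0.0078125 + 0.00390625
= 0.1992
Since 0.1992 ≤ 1, prefix-free code exists


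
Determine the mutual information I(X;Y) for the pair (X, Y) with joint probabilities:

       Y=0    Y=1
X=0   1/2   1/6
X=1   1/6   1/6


H(X) = 0.9183, H(Y) = 0.9183, H(X,Y) = 1.7925
I(X;Y) = H(X) + H(Y) - H(X,Y) = 0.0441 bits


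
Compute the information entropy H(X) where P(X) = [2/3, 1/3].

H(X) = -Σ p(x) log₂ p(x)
  -2/3 × log₂(2/3) = 0.3900
  -1/3 × log₂(1/3) = 0.5283
H(X) = 0.9183 bits


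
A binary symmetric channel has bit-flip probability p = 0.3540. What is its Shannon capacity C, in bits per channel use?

For BSC with error probability p:
C = 1 - H(p) where H(p) is binary entropy
H(0.3540) = -0.3540 × log₂(0.3540) - 0.6460 × log₂(0.6460)
H(p) = 0.9376
C = 1 - 0.9376 = 0.0624 bits/use


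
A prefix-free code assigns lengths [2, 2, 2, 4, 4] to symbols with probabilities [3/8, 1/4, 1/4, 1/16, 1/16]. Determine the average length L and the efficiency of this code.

Average length L = Σ p_i × l_i = 2.2500 bits
Entropy H = 2.0306 bits
Efficiency η = H/L × 100% = 90.25%


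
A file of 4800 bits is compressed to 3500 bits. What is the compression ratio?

Compression ratio = Original / Compressed
= 4800 / 3500 = 1.37:1


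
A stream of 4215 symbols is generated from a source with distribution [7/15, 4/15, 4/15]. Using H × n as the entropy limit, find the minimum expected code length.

Entropy H = 1.5301 bits/symbol
Minimum bits = H × n = 1.5301 × 4215
= 6449.48 bits


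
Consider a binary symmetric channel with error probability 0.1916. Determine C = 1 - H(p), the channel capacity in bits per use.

For BSC with error probability p:
C = 1 - H(p) where H(p) is binary entropy
H(0.1916) = -0.1916 × log₂(0.1916) - 0.8084 × log₂(0.8084)
H(p) = 0.7048
C = 1 - 0.7048 = 0.2952 bits/use


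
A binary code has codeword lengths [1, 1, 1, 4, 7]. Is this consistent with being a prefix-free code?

Kraft inequality: Σ 2^(-l_i) ≤ 1 for prefix-free code
Calculating: 2^(-1) + 2^(-1) + 2^(-1) + 2^(-4) + 2^(-7)
= 0.5 + 0.5 + 0.5 + 0.0625 + 0.0078125
= 1.5703
Since 1.5703 > 1, prefix-free code does not exist


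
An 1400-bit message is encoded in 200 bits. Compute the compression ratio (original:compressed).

Compression ratio = Original / Compressed
= 1400 / 200 = 7.00:1


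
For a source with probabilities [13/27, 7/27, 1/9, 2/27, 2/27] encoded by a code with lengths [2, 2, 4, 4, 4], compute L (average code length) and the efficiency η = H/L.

Average length L = Σ p_i × l_i = 2.5185 bits
Entropy H = 1.9211 bits
Efficiency η = H/L × 100% = 76.28%


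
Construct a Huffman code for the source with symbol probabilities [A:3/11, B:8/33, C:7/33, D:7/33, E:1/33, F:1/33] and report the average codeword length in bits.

Huffman tree construction:
Combine smallest probabilities repeatedly
Resulting codes:
  A: 10 (length 2)
  B: 01 (length 2)
  C: 111 (length 3)
  D: 00 (length 2)
  E: 1100 (length 4)
  F: 1101 (length 4)
Average length = Σ p(s) × length(s) = 2.3333 bits


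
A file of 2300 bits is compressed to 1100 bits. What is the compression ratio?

Compression ratio = Original / Compressed
= 2300 / 1100 = 2.09:1


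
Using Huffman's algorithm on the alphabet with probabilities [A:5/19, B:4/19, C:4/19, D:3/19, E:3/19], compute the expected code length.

Huffman tree construction:
Combine smallest probabilities repeatedly
Resulting codes:
  A: 10 (length 2)
  B: 00 (length 2)
  C: 01 (length 2)
  D: 110 (length 3)
  E: 111 (length 3)
Average length = Σ p(s) × length(s) = 2.3158 bits


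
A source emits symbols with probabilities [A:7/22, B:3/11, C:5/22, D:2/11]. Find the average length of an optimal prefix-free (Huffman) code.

Huffman tree construction:
Combine smallest probabilities repeatedly
Resulting codes:
  A: 11 (length 2)
  B: 10 (length 2)
  C: 01 (length 2)
  D: 00 (length 2)
Average length = Σ p(s) × length(s) = 2.0000 bits


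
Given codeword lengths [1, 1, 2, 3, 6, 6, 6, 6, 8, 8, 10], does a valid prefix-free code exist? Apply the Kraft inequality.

Kraft inequality: Σ 2^(-l_i) ≤ 1 for prefix-free code
Calculating: 2^(-1) + 2^(-1) + 2^(-2) + 2^(-3) + 2^(-6) + 2^(-6) + 2^(-6) + 2^(-6) + 2^(-8) + 2^(-8) + 2^(-10)
= 0.5 + 0.5 + 0.25 + 0.125 + 0.015625 + 0.015625 + 0.015625 + 0.015625 + 0.00390625 + 0.00390625 + 0.0009765625
= 1.4463
Since 1.4463 > 1, prefix-free code does not exist


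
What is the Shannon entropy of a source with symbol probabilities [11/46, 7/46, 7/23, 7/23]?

H(X) = -Σ p(x) log₂ p(x)
  -11/46 × log₂(11/46) = 0.4936
  -7/46 × log₂(7/46) = 0.4133
  -7/23 × log₂(7/23) = 0.5223
  -7/23 × log₂(7/23) = 0.5223
H(X) = 1.9516 bits


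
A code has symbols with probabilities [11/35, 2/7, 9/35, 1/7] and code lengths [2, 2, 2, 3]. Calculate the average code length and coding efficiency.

Average length L = Σ p_i × l_i = 2.1429 bits
Entropy H = 1.9461 bits
Efficiency η = H/L × 100% = 90.82%


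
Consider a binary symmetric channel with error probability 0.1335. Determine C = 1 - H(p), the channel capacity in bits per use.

For BSC with error probability p:
C = 1 - H(p) where H(p) is binary entropy
H(0.1335) = -0.1335 × log₂(0.1335) - 0.8665 × log₂(0.8665)
H(p) = 0.5670
C = 1 - 0.5670 = 0.4330 bits/use


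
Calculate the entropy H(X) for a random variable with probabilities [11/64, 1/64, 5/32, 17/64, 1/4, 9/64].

H(X) = -Σ p(x) log₂ p(x)
  -11/64 × log₂(11/64) = 0.4367
  -1/64 × log₂(1/64) = 0.0938
  -5/32 × log₂(5/32) = 0.4184
  -17/64 × log₂(17/64) = 0.5080
  -1/4 × log₂(1/4) = 0.5000
  -9/64 × log₂(9/64) = 0.3980
H(X) = 2.3549 bits


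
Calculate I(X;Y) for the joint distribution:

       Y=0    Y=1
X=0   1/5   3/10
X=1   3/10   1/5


H(X) = 1.0000, H(Y) = 1.0000, H(X,Y) = 1.9710
I(X;Y) = H(X) + H(Y) - H(X,Y) = 0.0290 bits


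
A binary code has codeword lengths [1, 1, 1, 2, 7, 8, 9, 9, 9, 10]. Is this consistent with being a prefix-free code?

Kraft inequality: Σ 2^(-l_i) ≤ 1 for prefix-free code
Calculating: 2^(-1) + 2^(-1) + 2^(-1) + 2^(-2) + 2^(-7) + 2^(-8) + 2^(-9) + 2^(-9) + 2^(-9) + 2^(-10)
= 0.5 + 0.5 + 0.5 + 0.25 + 0.0078125 + 0.00390625 + 0.001953125 + 0.001953125 + 0.001953125 + 0.0009765625
= 1.7686
Since 1.7686 > 1, prefix-free code does not exist


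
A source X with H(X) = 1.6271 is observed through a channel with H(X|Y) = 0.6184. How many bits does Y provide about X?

I(X;Y) = H(X) - H(X|Y)
I(X;Y) = 1.6271 - 0.6184 = 1.0087 bits


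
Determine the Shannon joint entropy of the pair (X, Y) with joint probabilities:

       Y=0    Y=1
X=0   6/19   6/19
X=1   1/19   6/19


H(X,Y) = -Σ p(x,y) log₂ p(x,y)
  p(0,0)=6/19: -0.3158 × log₂(0.3158) = 0.5251
  p(0,1)=6/19: -0.3158 × log₂(0.3158) = 0.5251
  p(1,0)=1/19: -0.0526 × log₂(0.0526) = 0.2236
  p(1,1)=6/19: -0.3158 × log₂(0.3158) = 0.5251
H(X,Y) = 1.7990 bits


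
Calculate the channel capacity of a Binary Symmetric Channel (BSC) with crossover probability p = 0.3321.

For BSC with error probability p:
C = 1 - H(p) where H(p) is binary entropy
H(0.3321) = -0.3321 × log₂(0.3321) - 0.6679 × log₂(0.6679)
H(p) = 0.9171
C = 1 - 0.9171 = 0.0829 bits/use


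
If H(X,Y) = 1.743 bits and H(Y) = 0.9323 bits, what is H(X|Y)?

Chain rule: H(X,Y) = H(X|Y) + H(Y)
H(X|Y) = H(X,Y) - H(Y) = 1.743 - 0.9323 = 0.8107 bits


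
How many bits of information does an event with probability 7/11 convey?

Information content I(x) = -log₂(p(x))
I = -log₂(7/11) = -log₂(0.6364)
I = 0.6521 bits


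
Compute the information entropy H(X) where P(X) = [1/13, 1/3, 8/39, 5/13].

H(X) = -Σ p(x) log₂ p(x)
  -1/13 × log₂(1/13) = 0.2846
  -1/3 × log₂(1/3) = 0.5283
  -8/39 × log₂(8/39) = 0.4688
  -5/13 × log₂(5/13) = 0.5302
H(X) = 1.8120 bits


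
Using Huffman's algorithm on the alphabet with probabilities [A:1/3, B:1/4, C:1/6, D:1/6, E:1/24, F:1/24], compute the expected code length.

Huffman tree construction:
Combine smallest probabilities repeatedly
Resulting codes:
  A: 11 (length 2)
  B: 01 (length 2)
  C: 101 (length 3)
  D: 00 (length 2)
  E: 1000 (length 4)
  F: 1001 (length 4)
Average length = Σ p(s) × length(s) = 2.3333 bits


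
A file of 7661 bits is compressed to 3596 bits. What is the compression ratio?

Compression ratio = Original / Compressed
= 7661 / 3596 = 2.13:1


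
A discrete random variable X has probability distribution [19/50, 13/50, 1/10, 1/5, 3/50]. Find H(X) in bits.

H(X) = -Σ p(x) log₂ p(x)
  -19/50 × log₂(19/50) = 0.5305
  -13/50 × log₂(13/50) = 0.5053
  -1/10 × log₂(1/10) = 0.3322
  -1/5 × log₂(1/5) = 0.4644
  -3/50 × log₂(3/50) = 0.2435
H(X) = 2.0759 bits


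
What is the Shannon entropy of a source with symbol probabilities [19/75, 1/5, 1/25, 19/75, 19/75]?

H(X) = -Σ p(x) log₂ p(x)
  -19/75 × log₂(19/75) = 0.5018
  -1/5 × log₂(1/5) = 0.4644
  -1/25 × log₂(1/25) = 0.1858
  -19/75 × log₂(19/75) = 0.5018
  -19/75 × log₂(19/75) = 0.5018
H(X) = 2.1556 bits


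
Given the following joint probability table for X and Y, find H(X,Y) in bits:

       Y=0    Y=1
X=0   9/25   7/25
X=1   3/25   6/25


H(X,Y) = -Σ p(x,y) log₂ p(x,y)
  p(0,0)=9/25: -0.3600 × log₂(0.3600) = 0.5306
  p(0,1)=7/25: -0.2800 × log₂(0.2800) = 0.5142
  p(1,0)=3/25: -0.1200 × log₂(0.1200) = 0.3671
  p(1,1)=6/25: -0.2400 × log₂(0.2400) = 0.4941
H(X,Y) = 1.9060 bits


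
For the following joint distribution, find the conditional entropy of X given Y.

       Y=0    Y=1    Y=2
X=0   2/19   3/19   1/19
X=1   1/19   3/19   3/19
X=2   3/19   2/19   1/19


H(X|Y) = Σ_y p(y) H(X|Y=y)
  p(Y=0) = 6/19, H(X|Y=0) = 1.4591
  p(Y=1) = 8/19, H(X|Y=1) = 1.5613
  p(Y=2) = 5/19, H(X|Y=2) = 1.3710
H(X|Y) = 0.3158×1.4591 + 0.4211×1.5613 + 0.2632×1.3710 = 1.4789 bits


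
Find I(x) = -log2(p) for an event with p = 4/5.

Information content I(x) = -log₂(p(x))
I = -log₂(4/5) = -log₂(0.8000)
I = 0.3219 bits


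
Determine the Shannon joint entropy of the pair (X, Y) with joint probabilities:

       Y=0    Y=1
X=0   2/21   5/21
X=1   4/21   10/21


H(X,Y) = -Σ p(x,y) log₂ p(x,y)
  p(0,0)=2/21: -0.0952 × log₂(0.0952) = 0.3231
  p(0,1)=5/21: -0.2381 × log₂(0.2381) = 0.4929
  p(1,0)=4/21: -0.1905 × log₂(0.1905) = 0.4557
  p(1,1)=10/21: -0.4762 × log₂(0.4762) = 0.5097
H(X,Y) = 1.7814 bits


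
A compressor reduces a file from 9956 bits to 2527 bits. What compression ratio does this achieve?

Compression ratio = Original / Compressed
= 9956 / 2527 = 3.94:1


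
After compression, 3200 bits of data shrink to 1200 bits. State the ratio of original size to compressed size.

Compression ratio = Original / Compressed
= 3200 / 1200 = 2.67:1


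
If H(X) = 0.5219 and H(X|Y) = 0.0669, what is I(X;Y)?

I(X;Y) = H(X) - H(X|Y)
I(X;Y) = 0.5219 - 0.0669 = 0.455 bits


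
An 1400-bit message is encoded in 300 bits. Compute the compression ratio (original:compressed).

Compression ratio = Original / Compressed
= 1400 / 300 = 4.67:1


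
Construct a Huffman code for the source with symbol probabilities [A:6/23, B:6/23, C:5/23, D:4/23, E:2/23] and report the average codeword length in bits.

Huffman tree construction:
Combine smallest probabilities repeatedly
Resulting codes:
  A: 01 (length 2)
  B: 10 (length 2)
  C: 00 (length 2)
  D: 111 (length 3)
  E: 110 (length 3)
Average length = Σ p(s) × length(s) = 2.2609 bits


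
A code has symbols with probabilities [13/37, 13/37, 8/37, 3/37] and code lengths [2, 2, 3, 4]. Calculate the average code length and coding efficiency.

Average length L = Σ p_i × l_i = 2.3784 bits
Entropy H = 1.8320 bits
Efficiency η = H/L × 100% = 77.03%


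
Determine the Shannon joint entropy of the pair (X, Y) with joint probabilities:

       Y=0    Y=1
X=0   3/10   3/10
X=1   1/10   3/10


H(X,Y) = -Σ p(x,y) log₂ p(x,y)
  p(0,0)=3/10: -0.3000 × log₂(0.3000) = 0.5211
  p(0,1)=3/10: -0.3000 × log₂(0.3000) = 0.5211
  p(1,0)=1/10: -0.1000 × log₂(0.1000) = 0.3322
  p(1,1)=3/10: -0.3000 × log₂(0.3000) = 0.5211
H(X,Y) = 1.8955 bits


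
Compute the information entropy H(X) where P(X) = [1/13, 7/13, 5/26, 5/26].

H(X) = -Σ p(x) log₂ p(x)
  -1/13 × log₂(1/13) = 0.2846
  -7/13 × log₂(7/13) = 0.4809
  -5/26 × log₂(5/26) = 0.4574
  -5/26 × log₂(5/26) = 0.4574
H(X) = 1.6804 bits


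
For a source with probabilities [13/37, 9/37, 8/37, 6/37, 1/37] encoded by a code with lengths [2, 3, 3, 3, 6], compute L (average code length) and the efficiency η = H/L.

Average length L = Σ p_i × l_i = 2.7297 bits
Entropy H = 2.0704 bits
Efficiency η = H/L × 100% = 75.85%


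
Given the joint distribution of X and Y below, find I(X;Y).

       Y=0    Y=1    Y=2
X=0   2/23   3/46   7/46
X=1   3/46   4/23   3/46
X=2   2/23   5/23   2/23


H(X) = 1.5743, H(Y) = 1.5324, H(X,Y) = 3.0206
I(X;Y) = H(X) + H(Y) - H(X,Y) = 0.0861 bits


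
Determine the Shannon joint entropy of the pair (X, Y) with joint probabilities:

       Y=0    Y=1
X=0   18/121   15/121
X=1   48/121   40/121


H(X,Y) = -Σ p(x,y) log₂ p(x,y)
  p(0,0)=18/121: -0.1488 × log₂(0.1488) = 0.4089
  p(0,1)=15/121: -0.1240 × log₂(0.1240) = 0.3734
  p(1,0)=48/121: -0.3967 × log₂(0.3967) = 0.5292
  p(1,1)=40/121: -0.3306 × log₂(0.3306) = 0.5279
H(X,Y) = 1.8394 bits


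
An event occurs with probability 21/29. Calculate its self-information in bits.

Information content I(x) = -log₂(p(x))
I = -log₂(21/29) = -log₂(0.7241)
I = 0.4657 bits


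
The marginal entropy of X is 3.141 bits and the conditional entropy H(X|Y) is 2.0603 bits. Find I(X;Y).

I(X;Y) = H(X) - H(X|Y)
I(X;Y) = 3.141 - 2.0603 = 1.0807 bits


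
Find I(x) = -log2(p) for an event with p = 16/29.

Information content I(x) = -log₂(p(x))
I = -log₂(16/29) = -log₂(0.5517)
I = 0.8580 bits


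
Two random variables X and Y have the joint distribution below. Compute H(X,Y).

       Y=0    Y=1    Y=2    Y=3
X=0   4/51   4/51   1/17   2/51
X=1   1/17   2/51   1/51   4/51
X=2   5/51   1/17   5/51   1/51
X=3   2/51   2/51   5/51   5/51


H(X,Y) = -Σ p(x,y) log₂ p(x,y)
  p(0,0)=4/51: -0.0784 × log₂(0.0784) = 0.2880
  p(0,1)=4/51: -0.0784 × log₂(0.0784) = 0.2880
  p(0,2)=1/17: -0.0588 × log₂(0.0588) = 0.2404
  p(0,3)=2/51: -0.0392 × log₂(0.0392) = 0.1832
  p(1,0)=1/17: -0.0588 × log₂(0.0588) = 0.2404
  p(1,1)=2/51: -0.0392 × log₂(0.0392) = 0.1832
  p(1,2)=1/51: -0.0196 × log₂(0.0196) = 0.1112
  p(1,3)=4/51: -0.0784 × log₂(0.0784) = 0.2880
  p(2,0)=5/51: -0.0980 × log₂(0.0980) = 0.3285
  p(2,1)=1/17: -0.0588 × log₂(0.0588) = 0.2404
  p(2,2)=5/51: -0.0980 × log₂(0.0980) = 0.3285
  p(2,3)=1/51: -0.0196 × log₂(0.0196) = 0.1112
  p(3,0)=2/51: -0.0392 × log₂(0.0392) = 0.1832
  p(3,1)=2/51: -0.0392 × log₂(0.0392) = 0.1832
  p(3,2)=5/51: -0.0980 × log₂(0.0980) = 0.3285
  p(3,3)=5/51: -0.0980 × log₂(0.0980) = 0.3285
H(X,Y) = 3.8547 bits


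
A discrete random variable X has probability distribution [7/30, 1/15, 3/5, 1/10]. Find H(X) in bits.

H(X) = -Σ p(x) log₂ p(x)
  -7/30 × log₂(7/30) = 0.4899
  -1/15 × log₂(1/15) = 0.2605
  -3/5 × log₂(3/5) = 0.4422
  -1/10 × log₂(1/10) = 0.3322
H(X) = 1.5247 bits


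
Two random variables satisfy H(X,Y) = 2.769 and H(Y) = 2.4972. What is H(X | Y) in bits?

Chain rule: H(X,Y) = H(X|Y) + H(Y)
H(X|Y) = H(X,Y) - H(Y) = 2.769 - 2.4972 = 0.2718 bits


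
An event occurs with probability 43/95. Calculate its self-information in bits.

Information content I(x) = -log₂(p(x))
I = -log₂(43/95) = -log₂(0.4526)
I = 1.1436 bits


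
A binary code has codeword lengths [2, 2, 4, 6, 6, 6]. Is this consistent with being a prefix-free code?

Kraft inequality: Σ 2^(-l_i) ≤ 1 for prefix-free code
Calculating: 2^(-2) + 2^(-2) + 2^(-4) + 2^(-6) + 2^(-6) + 2^(-6)
= 0.25 + 0.25 + 0.0625 + 0.015625 + 0.015625 + 0.015625
= 0.6094
Since 0.6094 ≤ 1, prefix-free code exists


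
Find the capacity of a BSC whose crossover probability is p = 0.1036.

For BSC with error probability p:
C = 1 - H(p) where H(p) is binary entropy
H(0.1036) = -0.1036 × log₂(0.1036) - 0.8964 × log₂(0.8964)
H(p) = 0.4803
C = 1 - 0.4803 = 0.5197 bits/use


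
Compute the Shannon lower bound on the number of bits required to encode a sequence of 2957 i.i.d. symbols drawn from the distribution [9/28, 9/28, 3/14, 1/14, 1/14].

Entropy H = 2.0728 bits/symbol
Minimum bits = H × n = 2.0728 × 2957
= 6129.18 bits


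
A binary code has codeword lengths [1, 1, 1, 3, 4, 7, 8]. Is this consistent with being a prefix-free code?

Kraft inequality: Σ 2^(-l_i) ≤ 1 for prefix-free code
Calculating: 2^(-1) + 2^(-1) + 2^(-1) + 2^(-3) + 2^(-4) + 2^(-7) + 2^(-8)
= 0.5 + 0.5 + 0.5 + 0.125 + 0.0625 + 0.0078125 + 0.00390625
= 1.6992
Since 1.6992 > 1, prefix-free code does not exist


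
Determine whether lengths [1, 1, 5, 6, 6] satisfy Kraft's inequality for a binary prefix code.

Kraft inequality: Σ 2^(-l_i) ≤ 1 for prefix-free code
Calculating: 2^(-1) + 2^(-1) + 2^(-5) + 2^(-6) + 2^(-6)
= 0.5 + 0.5 + 0.03125 + 0.015625 + 0.015625
= 1.0625
Since 1.0625 > 1, prefix-free code does not exist


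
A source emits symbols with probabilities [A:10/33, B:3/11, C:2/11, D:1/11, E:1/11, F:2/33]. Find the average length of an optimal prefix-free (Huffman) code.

Huffman tree construction:
Combine smallest probabilities repeatedly
Resulting codes:
  A: 11 (length 2)
  B: 10 (length 2)
  C: 00 (length 2)
  D: 0111 (length 4)
  E: 010 (length 3)
  F: 0110 (length 4)
Average length = Σ p(s) × length(s) = 2.3939 bits


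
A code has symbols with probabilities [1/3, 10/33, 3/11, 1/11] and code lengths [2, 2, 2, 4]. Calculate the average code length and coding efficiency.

Average length L = Σ p_i × l_i = 2.1818 bits
Entropy H = 1.8760 bits
Efficiency η = H/L × 100% = 85.98%


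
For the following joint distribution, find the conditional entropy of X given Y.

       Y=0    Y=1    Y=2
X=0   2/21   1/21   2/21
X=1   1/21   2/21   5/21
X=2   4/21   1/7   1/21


H(X|Y) = Σ_y p(y) H(X|Y=y)
  p(Y=0) = 1/3, H(X|Y=0) = 1.3788
  p(Y=1) = 2/7, H(X|Y=1) = 1.4591
  p(Y=2) = 8/21, H(X|Y=2) = 1.2988
H(X|Y) = 0.3333×1.3788 + 0.2857×1.4591 + 0.3810×1.2988 = 1.3713 bits


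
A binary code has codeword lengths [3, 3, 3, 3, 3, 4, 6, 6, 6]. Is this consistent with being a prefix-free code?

Kraft inequality: Σ 2^(-l_i) ≤ 1 for prefix-free code
Calculating: 2^(-3) + 2^(-3) + 2^(-3) + 2^(-3) + 2^(-3) + 2^(-4) + 2^(-6) + 2^(-6) + 2^(-6)
= 0.125 + 0.125 + 0.125 + 0.125 + 0.125 + 0.0625 + 0.015625 + 0.015625 + 0.015625
= 0.7344
Since 0.7344 ≤ 1, prefix-free code exists


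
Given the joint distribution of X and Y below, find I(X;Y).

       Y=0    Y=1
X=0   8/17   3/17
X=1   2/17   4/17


H(X) = 0.9367, H(Y) = 0.9774, H(X,Y) = 1.8078
I(X;Y) = H(X) + H(Y) - H(X,Y) = 0.1063 bits


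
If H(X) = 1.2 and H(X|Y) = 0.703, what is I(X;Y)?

I(X;Y) = H(X) - H(X|Y)
I(X;Y) = 1.2 - 0.703 = 0.497 bits


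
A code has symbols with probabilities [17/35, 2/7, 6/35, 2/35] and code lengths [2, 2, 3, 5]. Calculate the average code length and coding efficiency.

Average length L = Σ p_i × l_i = 2.3429 bits
Entropy H = 1.6945 bits
Efficiency η = H/L × 100% = 72.33%


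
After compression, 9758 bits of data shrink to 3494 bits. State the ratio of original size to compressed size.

Compression ratio = Original / Compressed
= 9758 / 3494 = 2.79:1


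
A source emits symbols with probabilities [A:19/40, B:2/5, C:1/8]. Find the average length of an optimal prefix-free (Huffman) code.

Huffman tree construction:
Combine smallest probabilities repeatedly
Resulting codes:
  A: 0 (length 1)
  B: 11 (length 2)
  C: 10 (length 2)
Average length = Σ p(s) × length(s) = 1.5250 bits


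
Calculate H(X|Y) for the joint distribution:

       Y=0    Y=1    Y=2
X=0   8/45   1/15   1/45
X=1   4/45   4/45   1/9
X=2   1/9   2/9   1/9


H(X|Y) = Σ_y p(y) H(X|Y=y)
  p(Y=0) = 17/45, H(X|Y=0) = 1.5222
  p(Y=1) = 17/45, H(X|Y=1) = 1.3831
  p(Y=2) = 11/45, H(X|Y=2) = 1.3486
H(X|Y) = 0.3778×1.5222 + 0.3778×1.3831 + 0.2444×1.3486 = 1.4272 bits


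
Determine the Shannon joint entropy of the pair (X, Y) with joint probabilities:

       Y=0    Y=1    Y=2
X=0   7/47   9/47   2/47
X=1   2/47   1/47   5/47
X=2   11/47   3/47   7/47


H(X,Y) = -Σ p(x,y) log₂ p(x,y)
  p(0,0)=7/47: -0.1489 × log₂(0.1489) = 0.4092
  p(0,1)=9/47: -0.1915 × log₂(0.1915) = 0.4566
  p(0,2)=2/47: -0.0426 × log₂(0.0426) = 0.1938
  p(1,0)=2/47: -0.0426 × log₂(0.0426) = 0.1938
  p(1,1)=1/47: -0.0213 × log₂(0.0213) = 0.1182
  p(1,2)=5/47: -0.1064 × log₂(0.1064) = 0.3439
  p(2,0)=11/47: -0.2340 × log₂(0.2340) = 0.4904
  p(2,1)=3/47: -0.0638 × log₂(0.0638) = 0.2534
  p(2,2)=7/47: -0.1489 × log₂(0.1489) = 0.4092
H(X,Y) = 2.8684 bits


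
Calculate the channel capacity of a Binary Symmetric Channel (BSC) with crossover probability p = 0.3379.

For BSC with error probability p:
C = 1 - H(p) where H(p) is binary entropy
H(0.3379) = -0.3379 × log₂(0.3379) - 0.6621 × log₂(0.6621)
H(p) = 0.9228
C = 1 - 0.9228 = 0.0772 bits/use


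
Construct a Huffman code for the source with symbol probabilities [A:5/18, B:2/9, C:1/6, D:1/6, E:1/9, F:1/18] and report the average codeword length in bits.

Huffman tree construction:
Combine smallest probabilities repeatedly
Resulting codes:
  A: 10 (length 2)
  B: 01 (length 2)
  C: 110 (length 3)
  D: 111 (length 3)
  E: 001 (length 3)
  F: 000 (length 3)
Average length = Σ p(s) × length(s) = 2.5000 bits


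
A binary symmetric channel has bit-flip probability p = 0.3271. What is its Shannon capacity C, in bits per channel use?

For BSC with error probability p:
C = 1 - H(p) where H(p) is binary entropy
H(0.3271) = -0.3271 × log₂(0.3271) - 0.6729 × log₂(0.6729)
H(p) = 0.9119
C = 1 - 0.9119 = 0.0881 bits/use


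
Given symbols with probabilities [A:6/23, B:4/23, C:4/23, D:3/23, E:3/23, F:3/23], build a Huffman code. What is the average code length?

Huffman tree construction:
Combine smallest probabilities repeatedly
Resulting codes:
  A: 01 (length 2)
  B: 111 (length 3)
  C: 00 (length 2)
  D: 100 (length 3)
  E: 101 (length 3)
  F: 110 (length 3)
Average length = Σ p(s) × length(s) = 2.5652 bits


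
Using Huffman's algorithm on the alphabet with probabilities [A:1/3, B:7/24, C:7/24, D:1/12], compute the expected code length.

Huffman tree construction:
Combine smallest probabilities repeatedly
Resulting codes:
  A: 11 (length 2)
  B: 01 (length 2)
  C: 10 (length 2)
  D: 00 (length 2)
Average length = Σ p(s) × length(s) = 2.0000 bits


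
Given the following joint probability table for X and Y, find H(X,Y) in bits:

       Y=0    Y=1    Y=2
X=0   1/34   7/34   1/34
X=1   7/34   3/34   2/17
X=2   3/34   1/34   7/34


H(X,Y) = -Σ p(x,y) log₂ p(x,y)
  p(0,0)=1/34: -0.0294 × log₂(0.0294) = 0.1496
  p(0,1)=7/34: -0.2059 × log₂(0.2059) = 0.4694
  p(0,2)=1/34: -0.0294 × log₂(0.0294) = 0.1496
  p(1,0)=7/34: -0.2059 × log₂(0.2059) = 0.4694
  p(1,1)=3/34: -0.0882 × log₂(0.0882) = 0.3090
  p(1,2)=2/17: -0.1176 × log₂(0.1176) = 0.3632
  p(2,0)=3/34: -0.0882 × log₂(0.0882) = 0.3090
  p(2,1)=1/34: -0.0294 × log₂(0.0294) = 0.1496
  p(2,2)=7/34: -0.2059 × log₂(0.2059) = 0.4694
H(X,Y) = 2.8385 bits


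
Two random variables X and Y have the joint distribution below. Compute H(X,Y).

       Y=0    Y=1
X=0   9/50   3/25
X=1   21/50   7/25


H(X,Y) = -Σ p(x,y) log₂ p(x,y)
  p(0,0)=9/50: -0.1800 × log₂(0.1800) = 0.4453
  p(0,1)=3/25: -0.1200 × log₂(0.1200) = 0.3671
  p(1,0)=21/50: -0.4200 × log₂(0.4200) = 0.5256
  p(1,1)=7/25: -0.2800 × log₂(0.2800) = 0.5142
H(X,Y) = 1.8522 bits


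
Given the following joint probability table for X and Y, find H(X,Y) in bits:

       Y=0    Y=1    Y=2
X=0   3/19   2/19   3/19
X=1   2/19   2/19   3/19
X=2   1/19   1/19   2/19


H(X,Y) = -Σ p(x,y) log₂ p(x,y)
  p(0,0)=3/19: -0.1579 × log₂(0.1579) = 0.4205
  p(0,1)=2/19: -0.1053 × log₂(0.1053) = 0.3419
  p(0,2)=3/19: -0.1579 × log₂(0.1579) = 0.4205
  p(1,0)=2/19: -0.1053 × log₂(0.1053) = 0.3419
  p(1,1)=2/19: -0.1053 × log₂(0.1053) = 0.3419
  p(1,2)=3/19: -0.1579 × log₂(0.1579) = 0.4205
  p(2,0)=1/19: -0.0526 × log₂(0.0526) = 0.2236
  p(2,1)=1/19: -0.0526 × log₂(0.0526) = 0.2236
  p(2,2)=2/19: -0.1053 × log₂(0.1053) = 0.3419
H(X,Y) = 3.0761 bits


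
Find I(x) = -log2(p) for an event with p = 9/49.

Information content I(x) = -log₂(p(x))
I = -log₂(9/49) = -log₂(0.1837)
I = 2.4448 bits


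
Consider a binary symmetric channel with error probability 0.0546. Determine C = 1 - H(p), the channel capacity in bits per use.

For BSC with error probability p:
C = 1 - H(p) where H(p) is binary entropy
H(0.0546) = -0.0546 × log₂(0.0546) - 0.9454 × log₂(0.9454)
H(p) = 0.3056
C = 1 - 0.3056 = 0.6944 bits/use


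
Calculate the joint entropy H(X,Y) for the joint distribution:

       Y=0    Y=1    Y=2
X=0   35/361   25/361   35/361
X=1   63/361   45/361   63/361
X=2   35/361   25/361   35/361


H(X,Y) = -Σ p(x,y) log₂ p(x,y)
  p(0,0)=35/361: -0.0970 × log₂(0.0970) = 0.3264
  p(0,1)=25/361: -0.0693 × log₂(0.0693) = 0.2668
  p(0,2)=35/361: -0.0970 × log₂(0.0970) = 0.3264
  p(1,0)=63/361: -0.1745 × log₂(0.1745) = 0.4395
  p(1,1)=45/361: -0.1247 × log₂(0.1247) = 0.3745
  p(1,2)=63/361: -0.1745 × log₂(0.1745) = 0.4395
  p(2,0)=35/361: -0.0970 × log₂(0.0970) = 0.3264
  p(2,1)=25/361: -0.0693 × log₂(0.0693) = 0.2668
  p(2,2)=35/361: -0.0970 × log₂(0.0970) = 0.3264
H(X,Y) = 3.0926 bits


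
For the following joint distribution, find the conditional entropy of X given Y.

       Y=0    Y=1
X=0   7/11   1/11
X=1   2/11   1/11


H(X|Y) = Σ_y p(y) H(X|Y=y)
  p(Y=0) = 9/11, H(X|Y=0) = 0.7642
  p(Y=1) = 2/11, H(X|Y=1) = 1.0000
H(X|Y) = 0.8182×0.7642 + 0.1818×1.0000 = 0.8071 bits
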